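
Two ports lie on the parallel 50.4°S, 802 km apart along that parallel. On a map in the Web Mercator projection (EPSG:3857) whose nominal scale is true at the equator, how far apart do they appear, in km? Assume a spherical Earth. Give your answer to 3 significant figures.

1260 km

The Mercator projection is conformal; its linear scale factor is the same in every direction and equals sec φ = 1/cos φ.
Along the parallel, k = sec 50.4° = 1/0.6374 = 1.569.
Map distance = 802 × 1.569 ≈ 1260 km.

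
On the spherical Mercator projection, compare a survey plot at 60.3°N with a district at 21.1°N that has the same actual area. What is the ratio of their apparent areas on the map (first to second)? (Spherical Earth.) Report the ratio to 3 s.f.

3.55

On Mercator, area is exaggerated by sec²φ = 1/cos²φ.
At 60.3°: sec²(60.3°) = 1/0.4955² = 4.074.
At 21.1°: sec²(21.1°) = 1/0.9330² = 1.149.
Ratio = 4.074/1.149 = cos²(21.1°)/cos²(60.3°) ≈ 3.55.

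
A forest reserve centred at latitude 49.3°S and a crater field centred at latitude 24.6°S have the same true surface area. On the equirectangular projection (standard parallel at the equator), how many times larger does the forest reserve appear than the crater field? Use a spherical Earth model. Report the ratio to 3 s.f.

1.39

For the equirectangular projection with φ₀ = 0 (plate carrée), h = 1 along meridians and k = sec φ along parallels.
Areal scale at 49.3°: h·k = 1.000 × 1.534 = 1.534.
Areal scale at 24.6°: h·k = 1.000 × 1.100 = 1.100.
Ratio = 1.534/1.100 ≈ 1.39.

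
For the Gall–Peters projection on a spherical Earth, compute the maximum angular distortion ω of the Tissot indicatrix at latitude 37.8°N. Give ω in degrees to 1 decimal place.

12.7°

Gall–Peters is a cylindrical equal-area projection with standard parallels at ±45°. For cylindrical equal-area with standard parallel φ₀, h = cos φ / cos φ₀ and k = cos φ₀ / cos φ, so h·k = 1.
At 37.8°: h = 1.117, k = 0.8949; principal scales a = 1.117, b = 0.8949.
sin(ω/2) = (a − b)/(a + b) = 0.2226/2.012 = 0.1106, so ω = 2 arcsin(0.1106) ≈ 12.7°.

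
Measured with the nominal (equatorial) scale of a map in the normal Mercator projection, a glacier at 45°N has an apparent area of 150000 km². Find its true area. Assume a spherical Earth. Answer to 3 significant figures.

75000 km²

Mercator is conformal, so the point scale is isotropic: h = k = sec φ = 1/cos φ.
Areal scale = k² = sec²φ = 1/cos²(45°) = 1/0.7071² = 2.000.
True area = apparent / (areal scale) = 150000 / 2.000 ≈ 75000 km².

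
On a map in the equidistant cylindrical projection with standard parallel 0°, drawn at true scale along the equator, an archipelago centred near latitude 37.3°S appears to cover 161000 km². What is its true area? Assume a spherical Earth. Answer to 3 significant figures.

128000 km²

For the equirectangular projection with φ₀ = 0 (plate carrée), h = 1 along meridians and k = sec φ along parallels.
Areal scale = h·k = 1 × sec φ; at 37.3°, h = 1.000, k = 1.257, so h·k = 1.257.
True area = apparent / (areal scale) = 161000 / 1.257 ≈ 128000 km².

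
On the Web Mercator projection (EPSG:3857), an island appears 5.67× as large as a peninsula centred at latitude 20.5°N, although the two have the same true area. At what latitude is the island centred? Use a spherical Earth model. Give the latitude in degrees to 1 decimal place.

66.8°

For equal true areas on Mercator, apparent areas scale as sec²φ, so the ratio is cos²φ₂ / cos²φ₁.
cos²φ₂ / cos²φ₁ = 5.67  ⇒  cos φ₁ = cos 20.5° / √5.67 = 0.9367/2.381 = 0.3934.
φ₁ = arccos(0.3934) ≈ 66.8°.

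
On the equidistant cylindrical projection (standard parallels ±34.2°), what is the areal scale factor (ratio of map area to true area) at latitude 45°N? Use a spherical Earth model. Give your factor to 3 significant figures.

1.17

In the equirectangular projection with standard parallel φ₀ = 34.2° (x = Rλ cos φ₀, y = Rφ), meridians are true-scale (h = 1) and the parallel scale is k = cos φ₀ / cos φ.
Areal scale = h·k = 1 × cos φ₀ / cos φ; at 45°, h = 1.000, k = 1.170, so h·k = 1.170.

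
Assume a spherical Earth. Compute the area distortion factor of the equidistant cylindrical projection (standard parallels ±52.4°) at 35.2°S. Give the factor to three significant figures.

0.747

With standard parallel φ₀ = 52.4°, the equirectangular projection gives x = Rλ cos φ₀, y = Rφ, so h = 1 and k = cos 52.4° / cos φ.
Areal scale = h·k = 1 × cos φ₀ / cos φ; at 35.2°, h = 1.000, k = 0.7467, so h·k = 0.7467.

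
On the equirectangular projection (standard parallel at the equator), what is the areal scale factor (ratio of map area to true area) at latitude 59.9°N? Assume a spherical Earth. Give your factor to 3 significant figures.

1.99

In the plate carrée (x = Rλ, y = Rφ), meridians are true-scale (h = 1) and parallels are stretched by k = sec φ.
Areal scale = h·k = 1 × sec φ; at 59.9°, h = 1.000, k = 1.994, so h·k = 1.994.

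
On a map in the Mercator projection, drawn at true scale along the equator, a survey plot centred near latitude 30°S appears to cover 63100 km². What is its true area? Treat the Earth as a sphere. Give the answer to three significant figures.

47300 km²

The Mercator projection is conformal; its linear scale factor is the same in every direction and equals sec φ = 1/cos φ.
Areal scale = k² = sec²φ = 1/cos²(30°) = 1/0.8660² = 1.333.
True area = apparent / (areal scale) = 63100 / 1.333 ≈ 47300 km².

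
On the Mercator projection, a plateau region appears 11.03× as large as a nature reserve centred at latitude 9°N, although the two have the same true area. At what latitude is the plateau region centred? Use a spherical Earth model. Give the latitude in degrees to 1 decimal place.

On Mercator, (apparent₁)/(apparent₂) = sec²φ₁ / sec²φ₂ when true areas are equal.
cos²φ₂ / cos²φ₁ = 11.03  ⇒  cos φ₁ = cos 9° / √11.03 = 0.9877/3.321 = 0.2974.
φ₁ = arccos(0.2974) ≈ 72.7°.

72.7°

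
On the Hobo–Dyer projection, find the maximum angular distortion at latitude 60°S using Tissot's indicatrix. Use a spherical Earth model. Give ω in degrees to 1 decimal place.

51.1°

Hobo–Dyer is a cylindrical equal-area projection with standard parallels at ±37.5°. Cylindrical equal-area (φ₀ = 37.5°): h = cos φ / cos 37.5° along meridians, k = cos 37.5° / cos φ along parallels; h·k = 1.
At 60°: h = 0.6302, k = 1.587; principal scales a = 1.587, b = 0.6302.
sin(ω/2) = (a − b)/(a + b) = 0.9565/2.217 = 0.4314, so ω = 2 arcsin(0.4314) ≈ 51.1°.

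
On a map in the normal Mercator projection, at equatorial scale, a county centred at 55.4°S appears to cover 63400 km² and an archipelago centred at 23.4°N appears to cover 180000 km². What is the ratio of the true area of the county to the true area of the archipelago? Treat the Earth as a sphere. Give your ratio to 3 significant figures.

On Mercator the areal scale is sec²φ, so true area = apparent × cos²φ.
True area of county: 63400 × cos²(55.4°) = 63400 × 0.3224 = 20440 km².
True area of archipelago: 180000 × cos²(23.4°) = 180000 × 0.8423 = 151600 km².
Ratio = 20440 / 151600 ≈ 0.135.

0.135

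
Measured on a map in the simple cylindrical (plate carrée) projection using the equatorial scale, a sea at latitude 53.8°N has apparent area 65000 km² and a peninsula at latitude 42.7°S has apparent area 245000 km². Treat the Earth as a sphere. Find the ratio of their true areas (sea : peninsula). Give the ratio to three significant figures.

On the plate carrée, areal scale = h·k = 1 × sec φ, so true area = apparent × cos φ.
True area of sea: 65000 × cos(53.8°) = 65000 × 0.5906 = 38390 km².
True area of peninsula: 245000 × cos(42.7°) = 245000 × 0.7349 = 180100 km².
Ratio = 38390 / 180100 ≈ 0.213.

0.213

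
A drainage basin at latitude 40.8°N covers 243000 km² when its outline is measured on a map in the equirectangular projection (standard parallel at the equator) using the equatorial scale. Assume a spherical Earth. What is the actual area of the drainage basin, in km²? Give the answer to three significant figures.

184000 km²

In the plate carrée (x = Rλ, y = Rφ), meridians are true-scale (h = 1) and parallels are stretched by k = sec φ.
Areal scale = h·k = 1 × sec φ; at 40.8°, h = 1.000, k = 1.321, so h·k = 1.321.
True area = apparent / (areal scale) = 243000 / 1.321 ≈ 184000 km².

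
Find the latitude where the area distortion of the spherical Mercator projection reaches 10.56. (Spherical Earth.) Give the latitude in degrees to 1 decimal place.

Mercator areal scale is sec²φ.
sec²φ = 10.56  ⇒  cos²φ = 0.09470  ⇒  cos φ = 0.3077.
φ = arccos(0.3077) ≈ 72.1°.

72.1°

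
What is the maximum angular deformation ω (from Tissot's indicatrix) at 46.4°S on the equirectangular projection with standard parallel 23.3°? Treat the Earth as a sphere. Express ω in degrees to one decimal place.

16.4°

With standard parallel φ₀ = 23.3°, the equirectangular projection gives x = Rλ cos φ₀, y = Rφ, so h = 1 and k = cos 23.3° / cos φ.
At 46.4°: h = 1.000, k = 1.332; principal scales a = 1.332, b = 1.000.
sin(ω/2) = (a − b)/(a + b) = 0.3318/2.332 = 0.1423, so ω = 2 arcsin(0.1423) ≈ 16.4°.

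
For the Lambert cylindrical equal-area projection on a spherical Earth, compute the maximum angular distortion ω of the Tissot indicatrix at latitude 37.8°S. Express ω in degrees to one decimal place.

The Lambert cylindrical equal-area projection is the cylindrical equal-area projection with its standard parallel at the equator (φ₀ = 0). For cylindrical equal-area with standard parallel φ₀, h = cos φ / cos φ₀ and k = cos φ₀ / cos φ, so h·k = 1.
At 37.8°: h = 0.7902, k = 1.266; principal scales a = 1.266, b = 0.7902.
sin(ω/2) = (a − b)/(a + b) = 0.4754/2.056 = 0.2313, so ω = 2 arcsin(0.2313) ≈ 26.7°.

26.7°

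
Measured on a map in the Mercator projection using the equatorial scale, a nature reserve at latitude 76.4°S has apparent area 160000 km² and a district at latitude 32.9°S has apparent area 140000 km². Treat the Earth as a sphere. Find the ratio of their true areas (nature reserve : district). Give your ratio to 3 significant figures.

0.0896

Since Mercator area scale is 1/cos²φ, the true area equals the apparent area multiplied by cos²φ.
True area of nature reserve: 160000 × cos²(76.4°) = 160000 × 0.05529 = 8847 km².
True area of district: 140000 × cos²(32.9°) = 140000 × 0.7050 = 98690 km².
Ratio = 8847 / 98690 ≈ 0.0896.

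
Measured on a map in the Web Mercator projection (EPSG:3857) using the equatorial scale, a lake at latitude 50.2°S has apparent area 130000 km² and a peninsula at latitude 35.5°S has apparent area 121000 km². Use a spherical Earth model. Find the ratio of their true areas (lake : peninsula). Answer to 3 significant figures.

0.664

Mercator's areal exaggeration is sec²φ; hence true area = (apparent area) · cos²φ.
True area of lake: 130000 × cos²(50.2°) = 130000 × 0.4097 = 53270 km².
True area of peninsula: 121000 × cos²(35.5°) = 121000 × 0.6628 = 80200 km².
Ratio = 53270 / 80200 ≈ 0.664.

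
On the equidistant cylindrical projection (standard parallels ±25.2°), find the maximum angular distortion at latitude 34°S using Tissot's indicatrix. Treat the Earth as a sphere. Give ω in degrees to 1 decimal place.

The equidistant cylindrical projection with φ₀ = 25.2° has h = 1 (meridians true) and k = cos φ₀ / cos φ along parallels.
At 34°: h = 1.000, k = 1.091; principal scales a = 1.091, b = 1.000.
sin(ω/2) = (a − b)/(a + b) = 0.09142/2.091 = 0.04371, so ω = 2 arcsin(0.04371) ≈ 5.0°.

5.0°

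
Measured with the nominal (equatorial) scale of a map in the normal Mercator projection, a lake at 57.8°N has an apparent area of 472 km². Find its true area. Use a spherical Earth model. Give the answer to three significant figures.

Mercator is conformal, so the point scale is isotropic: h = k = sec φ = 1/cos φ.
Areal scale = k² = sec²φ = 1/cos²(57.8°) = 1/0.5329² = 3.522.
True area = apparent / (areal scale) = 472 / 3.522 ≈ 134 km².

134 km²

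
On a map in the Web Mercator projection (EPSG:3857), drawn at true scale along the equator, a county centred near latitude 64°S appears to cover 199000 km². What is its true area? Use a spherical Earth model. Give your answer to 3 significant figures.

38200 km²

Mercator is conformal, so the point scale is isotropic: h = k = sec φ = 1/cos φ.
Areal scale = k² = sec²φ = 1/cos²(64°) = 1/0.4384² = 5.204.
True area = apparent / (areal scale) = 199000 / 5.204 ≈ 38200 km².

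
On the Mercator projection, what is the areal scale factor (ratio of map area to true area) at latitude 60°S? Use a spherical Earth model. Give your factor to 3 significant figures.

4.00

For Mercator, h = k = sec φ (a conformal cylindrical projection has a single point scale, 1/cos φ).
Areal scale = k² = sec²φ = 1/cos²(60°) = 1/0.5000² = 4.000.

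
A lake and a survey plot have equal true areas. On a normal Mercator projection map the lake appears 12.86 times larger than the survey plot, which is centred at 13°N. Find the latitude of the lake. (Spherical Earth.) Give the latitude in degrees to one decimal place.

On Mercator, (apparent₁)/(apparent₂) = sec²φ₁ / sec²φ₂ when true areas are equal.
cos²φ₂ / cos²φ₁ = 12.86  ⇒  cos φ₁ = cos 13° / √12.86 = 0.9744/3.586 = 0.2717.
φ₁ = arccos(0.2717) ≈ 74.2°.

74.2°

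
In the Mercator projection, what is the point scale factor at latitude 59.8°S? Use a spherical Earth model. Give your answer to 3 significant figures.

For Mercator, h = k = sec φ (a conformal cylindrical projection has a single point scale, 1/cos φ).
k = 1/cos 59.8° = 1/0.5030 = 1.988.

1.99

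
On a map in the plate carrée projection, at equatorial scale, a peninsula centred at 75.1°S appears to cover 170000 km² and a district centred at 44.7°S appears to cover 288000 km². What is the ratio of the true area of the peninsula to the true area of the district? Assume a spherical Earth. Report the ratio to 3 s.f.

On the plate carrée, areal scale = h·k = 1 × sec φ, so true area = apparent × cos φ.
True area of peninsula: 170000 × cos(75.1°) = 170000 × 0.2571 = 43710 km².
True area of district: 288000 × cos(44.7°) = 288000 × 0.7108 = 204700 km².
Ratio = 43710 / 204700 ≈ 0.214.

0.214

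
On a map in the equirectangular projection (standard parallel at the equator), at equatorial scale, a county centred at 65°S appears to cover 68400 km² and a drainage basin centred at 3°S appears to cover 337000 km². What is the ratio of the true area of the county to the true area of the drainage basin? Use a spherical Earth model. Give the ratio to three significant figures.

0.0859

Plate carrée has h = 1 and k = sec φ, giving areal scale sec φ; true area = (apparent area) · cos φ.
True area of county: 68400 × cos(65°) = 68400 × 0.4226 = 28910 km².
True area of drainage basin: 337000 × cos(3°) = 337000 × 0.9986 = 336500 km².
Ratio = 28910 / 336500 ≈ 0.0859.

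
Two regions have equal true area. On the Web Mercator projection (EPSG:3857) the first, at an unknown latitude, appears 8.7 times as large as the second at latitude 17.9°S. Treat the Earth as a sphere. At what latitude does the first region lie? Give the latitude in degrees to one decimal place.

71.2°

Mercator areal scale is sec²φ, so apparent-area ratio = sec²φ₁ / sec²φ₂ = cos²φ₂ / cos²φ₁.
cos²φ₂ / cos²φ₁ = 8.7  ⇒  cos φ₁ = cos 17.9° / √8.7 = 0.9516/2.950 = 0.3226.
φ₁ = arccos(0.3226) ≈ 71.2°.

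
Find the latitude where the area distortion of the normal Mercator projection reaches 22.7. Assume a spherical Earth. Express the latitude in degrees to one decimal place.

Mercator areal scale is sec²φ.
sec²φ = 22.7  ⇒  cos²φ = 0.04405  ⇒  cos φ = 0.2099.
φ = arccos(0.2099) ≈ 77.9°.

77.9°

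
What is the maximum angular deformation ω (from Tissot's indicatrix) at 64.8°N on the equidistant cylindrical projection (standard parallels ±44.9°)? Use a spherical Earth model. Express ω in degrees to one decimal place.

28.9°

In the equirectangular projection with standard parallel φ₀ = 44.9° (x = Rλ cos φ₀, y = Rφ), meridians are true-scale (h = 1) and the parallel scale is k = cos φ₀ / cos φ.
At 64.8°: h = 1.000, k = 1.664; principal scales a = 1.664, b = 1.000.
sin(ω/2) = (a − b)/(a + b) = 0.6636/2.664 = 0.2491, so ω = 2 arcsin(0.2491) ≈ 28.9°.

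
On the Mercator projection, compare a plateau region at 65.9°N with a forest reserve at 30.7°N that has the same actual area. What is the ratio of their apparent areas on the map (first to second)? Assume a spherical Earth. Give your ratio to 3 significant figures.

4.43

On Mercator, area is exaggerated by sec²φ = 1/cos²φ.
At 65.9°: sec²(65.9°) = 1/0.4083² = 5.998.
At 30.7°: sec²(30.7°) = 1/0.8599² = 1.353.
Ratio = 5.998/1.353 = cos²(30.7°)/cos²(65.9°) ≈ 4.43.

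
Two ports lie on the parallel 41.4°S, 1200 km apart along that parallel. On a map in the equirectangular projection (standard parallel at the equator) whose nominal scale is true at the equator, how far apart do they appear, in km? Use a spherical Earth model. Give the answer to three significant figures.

Plate carrée maps x = Rλ, y = Rφ. The meridian scale is h = 1 and the parallel scale is k = 1/cos φ = sec φ.
Along the parallel, k = sec 41.4° = 1/0.7501 = 1.333.
Map distance = 1200 × 1.333 ≈ 1600 km.

1600 km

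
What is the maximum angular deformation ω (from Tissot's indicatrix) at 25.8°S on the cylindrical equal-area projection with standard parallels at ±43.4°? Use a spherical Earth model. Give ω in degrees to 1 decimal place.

24.4°

Cylindrical equal-area (φ₀ = 43.4°): h = cos φ / cos 43.4° along meridians, k = cos 43.4° / cos φ along parallels; h·k = 1.
At 25.8°: h = 1.239, k = 0.8070; principal scales a = 1.239, b = 0.8070.
sin(ω/2) = (a − b)/(a + b) = 0.4321/2.046 = 0.2112, so ω = 2 arcsin(0.2112) ≈ 24.4°.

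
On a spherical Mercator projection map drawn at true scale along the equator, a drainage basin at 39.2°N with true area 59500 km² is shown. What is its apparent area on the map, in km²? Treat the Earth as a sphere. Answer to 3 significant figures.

Mercator is conformal, so the point scale is isotropic: h = k = sec φ = 1/cos φ.
Areal scale = k² = sec²φ = 1/cos²(39.2°) = 1/0.7749² = 1.665.
Apparent area = 59500 × 1.665 ≈ 99100 km².

99100 km²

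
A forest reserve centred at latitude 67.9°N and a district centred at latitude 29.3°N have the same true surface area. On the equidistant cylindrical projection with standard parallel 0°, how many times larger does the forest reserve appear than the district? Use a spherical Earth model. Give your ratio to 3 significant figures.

2.32

For the equirectangular projection with φ₀ = 0 (plate carrée), h = 1 along meridians and k = sec φ along parallels.
Areal scale at 67.9°: h·k = 1.000 × 2.658 = 2.658.
Areal scale at 29.3°: h·k = 1.000 × 1.147 = 1.147.
Ratio = 2.658/1.147 ≈ 2.32.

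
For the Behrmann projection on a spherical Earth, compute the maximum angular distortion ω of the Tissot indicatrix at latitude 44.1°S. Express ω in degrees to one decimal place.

The Behrmann projection is cylindrical equal-area with φ₀ = 30°. For cylindrical equal-area with standard parallel φ₀, h = cos φ / cos φ₀ and k = cos φ₀ / cos φ, so h·k = 1.
At 44.1°: h = 0.8292, k = 1.206; principal scales a = 1.206, b = 0.8292.
sin(ω/2) = (a − b)/(a + b) = 0.3767/2.035 = 0.1851, so ω = 2 arcsin(0.1851) ≈ 21.3°.

21.3°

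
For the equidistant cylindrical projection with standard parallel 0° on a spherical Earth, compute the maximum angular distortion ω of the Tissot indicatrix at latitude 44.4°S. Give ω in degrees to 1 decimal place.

19.2°

In the plate carrée (x = Rλ, y = Rφ), meridians are true-scale (h = 1) and parallels are stretched by k = sec φ.
At 44.4°: h = 1.000, k = 1.400; principal scales a = 1.400, b = 1.000.
sin(ω/2) = (a − b)/(a + b) = 0.3996/2.400 = 0.1665, so ω = 2 arcsin(0.1665) ≈ 19.2°.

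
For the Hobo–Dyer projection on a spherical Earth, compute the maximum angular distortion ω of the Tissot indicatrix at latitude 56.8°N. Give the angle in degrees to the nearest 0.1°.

Hobo–Dyer is a cylindrical equal-area projection with standard parallels at ±37.5°. Cylindrical equal-area (φ₀ = 37.5°): h = cos φ / cos 37.5° along meridians, k = cos 37.5° / cos φ along parallels; h·k = 1.
At 56.8°: h = 0.6902, k = 1.449; principal scales a = 1.449, b = 0.6902.
sin(ω/2) = (a − b)/(a + b) = 0.7587/2.139 = 0.3547, so ω = 2 arcsin(0.3547) ≈ 41.5°.

41.5°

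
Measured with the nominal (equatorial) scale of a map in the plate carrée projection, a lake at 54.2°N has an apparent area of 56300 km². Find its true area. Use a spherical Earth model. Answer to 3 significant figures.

32900 km²

For the equirectangular projection with φ₀ = 0 (plate carrée), h = 1 along meridians and k = sec φ along parallels.
Areal scale = h·k = 1 × sec φ; at 54.2°, h = 1.000, k = 1.710, so h·k = 1.710.
True area = apparent / (areal scale) = 56300 / 1.710 ≈ 32900 km².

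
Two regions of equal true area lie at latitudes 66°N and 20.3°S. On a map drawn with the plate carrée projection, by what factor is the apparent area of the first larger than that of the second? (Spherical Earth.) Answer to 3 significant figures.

2.31

In the plate carrée (x = Rλ, y = Rφ), meridians are true-scale (h = 1) and parallels are stretched by k = sec φ.
Areal scale at 66°: h·k = 1.000 × 2.459 = 2.459.
Areal scale at 20.3°: h·k = 1.000 × 1.066 = 1.066.
Ratio = 2.459/1.066 ≈ 2.31.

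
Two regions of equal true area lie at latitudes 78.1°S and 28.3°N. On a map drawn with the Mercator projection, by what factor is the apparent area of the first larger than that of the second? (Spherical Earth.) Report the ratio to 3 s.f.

18.2

Mercator is conformal with k = sec φ, so areal scale = k² = sec²φ.
At 78.1°: sec²(78.1°) = 1/0.2062² = 23.52.
At 28.3°: sec²(28.3°) = 1/0.8805² = 1.290.
Ratio = 23.52/1.290 = cos²(28.3°)/cos²(78.1°) ≈ 18.2.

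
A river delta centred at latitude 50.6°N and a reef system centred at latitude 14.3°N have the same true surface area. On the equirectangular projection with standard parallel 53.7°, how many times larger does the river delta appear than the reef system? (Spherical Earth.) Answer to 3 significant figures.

With standard parallel φ₀ = 53.7°, the equirectangular projection gives x = Rλ cos φ₀, y = Rφ, so h = 1 and k = cos 53.7° / cos φ.
Areal scale at 50.6°: h·k = 1.000 × 0.9327 = 0.9327.
Areal scale at 14.3°: h·k = 1.000 × 0.6109 = 0.6109.
Ratio = 0.9327/0.6109 ≈ 1.53.

1.53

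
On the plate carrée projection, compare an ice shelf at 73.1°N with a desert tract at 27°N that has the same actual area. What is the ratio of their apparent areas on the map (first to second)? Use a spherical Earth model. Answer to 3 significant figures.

Plate carrée maps x = Rλ, y = Rφ. The meridian scale is h = 1 and the parallel scale is k = 1/cos φ = sec φ.
Areal scale at 73.1°: h·k = 1.000 × 3.440 = 3.440.
Areal scale at 27°: h·k = 1.000 × 1.122 = 1.122.
Ratio = 3.440/1.122 ≈ 3.07.

3.07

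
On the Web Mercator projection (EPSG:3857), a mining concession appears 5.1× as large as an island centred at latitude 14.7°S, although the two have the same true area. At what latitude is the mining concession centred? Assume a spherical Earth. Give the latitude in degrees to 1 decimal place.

64.6°

On Mercator, (apparent₁)/(apparent₂) = sec²φ₁ / sec²φ₂ when true areas are equal.
cos²φ₂ / cos²φ₁ = 5.1  ⇒  cos φ₁ = cos 14.7° / √5.1 = 0.9673/2.258 = 0.4283.
φ₁ = arccos(0.4283) ≈ 64.6°.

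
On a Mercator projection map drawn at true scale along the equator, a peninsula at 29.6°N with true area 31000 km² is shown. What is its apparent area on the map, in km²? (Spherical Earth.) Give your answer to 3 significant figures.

Mercator is conformal, so the point scale is isotropic: h = k = sec φ = 1/cos φ.
Areal scale = k² = sec²φ = 1/cos²(29.6°) = 1/0.8695² = 1.323.
Apparent area = 31000 × 1.323 ≈ 41000 km².

41000 km²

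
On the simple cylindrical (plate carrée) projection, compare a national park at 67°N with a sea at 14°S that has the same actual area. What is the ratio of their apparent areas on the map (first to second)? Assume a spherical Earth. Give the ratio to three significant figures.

2.48

For the equirectangular projection with φ₀ = 0 (plate carrée), h = 1 along meridians and k = sec φ along parallels.
Areal scale at 67°: h·k = 1.000 × 2.559 = 2.559.
Areal scale at 14°: h·k = 1.000 × 1.031 = 1.031.
Ratio = 2.559/1.031 ≈ 2.48.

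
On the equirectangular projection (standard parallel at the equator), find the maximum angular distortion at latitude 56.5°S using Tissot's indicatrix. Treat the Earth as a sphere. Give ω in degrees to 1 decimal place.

Plate carrée maps x = Rλ, y = Rφ. The meridian scale is h = 1 and the parallel scale is k = 1/cos φ = sec φ.
At 56.5°: h = 1.000, k = 1.812; principal scales a = 1.812, b = 1.000.
sin(ω/2) = (a − b)/(a + b) = 0.8118/2.812 = 0.2887, so ω = 2 arcsin(0.2887) ≈ 33.6°.

33.6°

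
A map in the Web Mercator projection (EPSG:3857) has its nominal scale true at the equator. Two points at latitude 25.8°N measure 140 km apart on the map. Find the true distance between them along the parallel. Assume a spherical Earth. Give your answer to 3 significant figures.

126 km

For Mercator, h = k = sec φ (a conformal cylindrical projection has a single point scale, 1/cos φ).
Along the parallel at 25.8°, map distances are exaggerated by k = sec 25.8° = 1.111.
True distance = 140 / 1.111 = 140 × cos 25.8° ≈ 126 km.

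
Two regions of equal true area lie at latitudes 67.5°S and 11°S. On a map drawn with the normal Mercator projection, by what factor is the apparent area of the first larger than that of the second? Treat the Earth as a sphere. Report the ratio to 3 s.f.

6.58

On Mercator, area is exaggerated by sec²φ = 1/cos²φ.
At 67.5°: sec²(67.5°) = 1/0.3827² = 6.828.
At 11°: sec²(11°) = 1/0.9816² = 1.038.
Ratio = 6.828/1.038 = cos²(11°)/cos²(67.5°) ≈ 6.58.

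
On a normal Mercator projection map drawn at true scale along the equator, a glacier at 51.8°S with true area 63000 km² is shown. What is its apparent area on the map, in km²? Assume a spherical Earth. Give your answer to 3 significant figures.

Mercator is conformal, so the point scale is isotropic: h = k = sec φ = 1/cos φ.
Areal scale = k² = sec²φ = 1/cos²(51.8°) = 1/0.6184² = 2.615.
Apparent area = 63000 × 2.615 ≈ 165000 km².

165000 km²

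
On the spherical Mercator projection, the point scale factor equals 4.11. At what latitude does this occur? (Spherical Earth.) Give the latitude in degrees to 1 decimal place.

75.9°

Mercator scale is k = sec φ = 1/cos φ.
1/cos φ = 4.11  ⇒  cos φ = 0.2433  ⇒  φ = arccos(0.2433) ≈ 75.9°.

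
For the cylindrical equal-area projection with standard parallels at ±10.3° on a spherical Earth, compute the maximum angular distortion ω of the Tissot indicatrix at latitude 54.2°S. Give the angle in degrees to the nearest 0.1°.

Cylindrical equal-area (φ₀ = 10.3°): h = cos φ / cos 10.3° along meridians, k = cos 10.3° / cos φ along parallels; h·k = 1.
At 54.2°: h = 0.5945, k = 1.682; principal scales a = 1.682, b = 0.5945.
sin(ω/2) = (a − b)/(a + b) = 1.087/2.277 = 0.4777, so ω = 2 arcsin(0.4777) ≈ 57.1°.

57.1°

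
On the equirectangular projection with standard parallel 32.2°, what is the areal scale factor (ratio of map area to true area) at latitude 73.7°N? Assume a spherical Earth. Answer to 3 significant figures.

With standard parallel φ₀ = 32.2°, the equirectangular projection gives x = Rλ cos φ₀, y = Rφ, so h = 1 and k = cos 32.2° / cos φ.
Areal scale = h·k = 1 × cos φ₀ / cos φ; at 73.7°, h = 1.000, k = 3.015, so h·k = 3.015.

3.01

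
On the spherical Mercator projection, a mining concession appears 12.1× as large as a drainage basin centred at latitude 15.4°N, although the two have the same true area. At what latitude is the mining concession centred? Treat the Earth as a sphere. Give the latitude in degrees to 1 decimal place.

73.9°

For equal true areas on Mercator, apparent areas scale as sec²φ, so the ratio is cos²φ₂ / cos²φ₁.
cos²φ₂ / cos²φ₁ = 12.1  ⇒  cos φ₁ = cos 15.4° / √12.1 = 0.9641/3.479 = 0.2772.
φ₁ = arccos(0.2772) ≈ 73.9°.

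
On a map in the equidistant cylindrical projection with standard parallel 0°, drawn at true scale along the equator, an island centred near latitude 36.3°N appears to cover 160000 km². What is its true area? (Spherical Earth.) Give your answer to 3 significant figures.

129000 km²

Plate carrée maps x = Rλ, y = Rφ. The meridian scale is h = 1 and the parallel scale is k = 1/cos φ = sec φ.
Areal scale = h·k = 1 × sec φ; at 36.3°, h = 1.000, k = 1.241, so h·k = 1.241.
True area = apparent / (areal scale) = 160000 / 1.241 ≈ 129000 km².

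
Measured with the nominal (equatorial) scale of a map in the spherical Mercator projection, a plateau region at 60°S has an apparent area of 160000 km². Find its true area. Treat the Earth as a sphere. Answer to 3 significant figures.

The Mercator projection is conformal; its linear scale factor is the same in every direction and equals sec φ = 1/cos φ.
Areal scale = k² = sec²φ = 1/cos²(60°) = 1/0.5000² = 4.000.
True area = apparent / (areal scale) = 160000 / 4.000 ≈ 40000 km².

40000 km²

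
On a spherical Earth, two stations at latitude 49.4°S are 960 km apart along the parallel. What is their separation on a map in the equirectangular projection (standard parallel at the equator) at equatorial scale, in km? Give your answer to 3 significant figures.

1480 km

In the plate carrée (x = Rλ, y = Rφ), meridians are true-scale (h = 1) and parallels are stretched by k = sec φ.
Along the parallel, k = sec 49.4° = 1/0.6508 = 1.537.
Map distance = 960 × 1.537 ≈ 1480 km.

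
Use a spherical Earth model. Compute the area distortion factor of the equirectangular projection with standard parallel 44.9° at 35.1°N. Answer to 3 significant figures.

0.866

In the equirectangular projection with standard parallel φ₀ = 44.9° (x = Rλ cos φ₀, y = Rφ), meridians are true-scale (h = 1) and the parallel scale is k = cos φ₀ / cos φ.
Areal scale = h·k = 1 × cos φ₀ / cos φ; at 35.1°, h = 1.000, k = 0.8658, so h·k = 0.8658.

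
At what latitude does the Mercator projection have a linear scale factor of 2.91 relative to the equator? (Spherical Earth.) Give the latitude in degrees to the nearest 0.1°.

Mercator scale is k = sec φ = 1/cos φ.
1/cos φ = 2.91  ⇒  cos φ = 0.3436  ⇒  φ = arccos(0.3436) ≈ 69.9°.

69.9°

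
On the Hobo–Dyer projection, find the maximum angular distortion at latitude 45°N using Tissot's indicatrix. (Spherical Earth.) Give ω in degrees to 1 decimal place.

13.2°

The Hobo–Dyer projection is cylindrical equal-area with φ₀ = 37.5°. Cylindrical equal-area (φ₀ = 37.5°): h = cos φ / cos 37.5° along meridians, k = cos 37.5° / cos φ along parallels; h·k = 1.
At 45°: h = 0.8913, k = 1.122; principal scales a = 1.122, b = 0.8913.
sin(ω/2) = (a − b)/(a + b) = 0.2307/2.013 = 0.1146, so ω = 2 arcsin(0.1146) ≈ 13.2°.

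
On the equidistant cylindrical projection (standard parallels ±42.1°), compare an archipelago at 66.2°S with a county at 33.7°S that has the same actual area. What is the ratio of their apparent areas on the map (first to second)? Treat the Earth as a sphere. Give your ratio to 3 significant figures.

In the equirectangular projection with standard parallel φ₀ = 42.1° (x = Rλ cos φ₀, y = Rφ), meridians are true-scale (h = 1) and the parallel scale is k = cos φ₀ / cos φ.
Areal scale at 66.2°: h·k = 1.000 × 1.839 = 1.839.
Areal scale at 33.7°: h·k = 1.000 × 0.8918 = 0.8918.
Ratio = 1.839/0.8918 ≈ 2.06.

2.06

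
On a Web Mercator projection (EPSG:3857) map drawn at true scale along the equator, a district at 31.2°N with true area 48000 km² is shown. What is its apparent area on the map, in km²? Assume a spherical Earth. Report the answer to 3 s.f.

Mercator is conformal, so the point scale is isotropic: h = k = sec φ = 1/cos φ.
Areal scale = k² = sec²φ = 1/cos²(31.2°) = 1/0.8554² = 1.367.
Apparent area = 48000 × 1.367 ≈ 65600 km².

65600 km²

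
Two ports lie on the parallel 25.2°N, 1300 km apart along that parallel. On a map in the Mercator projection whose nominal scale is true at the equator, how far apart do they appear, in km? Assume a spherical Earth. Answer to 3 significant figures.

The Mercator projection is conformal; its linear scale factor is the same in every direction and equals sec φ = 1/cos φ.
Along the parallel, k = sec 25.2° = 1/0.9048 = 1.105.
Map distance = 1300 × 1.105 ≈ 1440 km.

1440 km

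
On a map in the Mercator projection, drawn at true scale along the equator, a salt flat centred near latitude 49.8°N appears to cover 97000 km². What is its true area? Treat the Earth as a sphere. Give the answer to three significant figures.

For Mercator, h = k = sec φ (a conformal cylindrical projection has a single point scale, 1/cos φ).
Areal scale = k² = sec²φ = 1/cos²(49.8°) = 1/0.6455² = 2.400.
True area = apparent / (areal scale) = 97000 / 2.400 ≈ 40400 km².

40400 km²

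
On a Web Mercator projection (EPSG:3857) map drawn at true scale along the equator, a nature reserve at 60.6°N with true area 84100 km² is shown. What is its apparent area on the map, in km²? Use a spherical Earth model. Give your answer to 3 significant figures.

Mercator is conformal, so the point scale is isotropic: h = k = sec φ = 1/cos φ.
Areal scale = k² = sec²φ = 1/cos²(60.6°) = 1/0.4909² = 4.150.
Apparent area = 84100 × 4.150 ≈ 349000 km².

349000 km²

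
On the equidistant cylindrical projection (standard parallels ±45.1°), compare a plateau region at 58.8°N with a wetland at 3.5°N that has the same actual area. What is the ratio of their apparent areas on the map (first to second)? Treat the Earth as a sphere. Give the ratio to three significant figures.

The equidistant cylindrical projection with φ₀ = 45.1° has h = 1 (meridians true) and k = cos φ₀ / cos φ along parallels.
Areal scale at 58.8°: h·k = 1.000 × 1.363 = 1.363.
Areal scale at 3.5°: h·k = 1.000 × 0.7072 = 0.7072.
Ratio = 1.363/0.7072 ≈ 1.93.

1.93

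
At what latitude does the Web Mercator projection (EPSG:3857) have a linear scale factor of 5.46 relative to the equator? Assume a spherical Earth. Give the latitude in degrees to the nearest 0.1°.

Mercator scale is k = sec φ = 1/cos φ.
1/cos φ = 5.46  ⇒  cos φ = 0.1832  ⇒  φ = arccos(0.1832) ≈ 79.4°.

79.4°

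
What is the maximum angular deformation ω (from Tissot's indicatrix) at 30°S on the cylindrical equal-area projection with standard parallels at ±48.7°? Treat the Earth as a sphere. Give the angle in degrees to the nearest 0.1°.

30.8°

A cylindrical equal-area projection with standard parallel φ₀ has meridian scale h = cos φ / cos φ₀ and parallel scale k = cos φ₀ / cos φ (so areas are preserved, h·k = 1).
At 30°: h = 1.312, k = 0.7621; principal scales a = 1.312, b = 0.7621.
sin(ω/2) = (a − b)/(a + b) = 0.5501/2.074 = 0.2652, so ω = 2 arcsin(0.2652) ≈ 30.8°.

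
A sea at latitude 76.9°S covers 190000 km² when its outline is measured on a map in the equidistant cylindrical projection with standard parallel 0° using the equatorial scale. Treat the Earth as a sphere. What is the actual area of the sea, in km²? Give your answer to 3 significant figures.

43100 km²

In the plate carrée (x = Rλ, y = Rφ), meridians are true-scale (h = 1) and parallels are stretched by k = sec φ.
Areal scale = h·k = 1 × sec φ; at 76.9°, h = 1.000, k = 4.412, so h·k = 4.412.
True area = apparent / (areal scale) = 190000 / 4.412 ≈ 43100 km².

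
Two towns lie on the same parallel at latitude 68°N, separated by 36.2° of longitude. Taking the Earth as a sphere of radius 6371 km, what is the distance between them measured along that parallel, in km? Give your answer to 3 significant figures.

Arc length along a parallel = R cos φ · Δλ (with Δλ in radians).
= 6371 × cos 68° × (36.2° × π/180) = 6371 × 0.3746 × 0.6318 ≈ 1510 km.

1510 km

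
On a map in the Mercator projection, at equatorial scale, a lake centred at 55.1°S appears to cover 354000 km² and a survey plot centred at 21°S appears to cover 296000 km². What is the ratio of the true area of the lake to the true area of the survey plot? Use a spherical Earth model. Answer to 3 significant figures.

0.449

Since Mercator area scale is 1/cos²φ, the true area equals the apparent area multiplied by cos²φ.
True area of lake: 354000 × cos²(55.1°) = 354000 × 0.3274 = 115900 km².
True area of survey plot: 296000 × cos²(21°) = 296000 × 0.8716 = 258000 km².
Ratio = 115900 / 258000 ≈ 0.449.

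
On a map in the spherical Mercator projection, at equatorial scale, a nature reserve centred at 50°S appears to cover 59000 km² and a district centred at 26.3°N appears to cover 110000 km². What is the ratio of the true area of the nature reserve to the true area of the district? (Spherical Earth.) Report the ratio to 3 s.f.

0.276

On Mercator the areal scale is sec²φ, so true area = apparent × cos²φ.
True area of nature reserve: 59000 × cos²(50°) = 59000 × 0.4132 = 24380 km².
True area of district: 110000 × cos²(26.3°) = 110000 × 0.8037 = 88410 km².
Ratio = 24380 / 88410 ≈ 0.276.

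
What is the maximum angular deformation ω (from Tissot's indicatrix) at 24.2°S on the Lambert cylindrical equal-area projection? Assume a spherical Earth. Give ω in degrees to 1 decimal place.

10.5°

The Lambert cylindrical equal-area projection is the cylindrical equal-area projection with its standard parallel at the equator (φ₀ = 0). For cylindrical equal-area with standard parallel φ₀, h = cos φ / cos φ₀ and k = cos φ₀ / cos φ, so h·k = 1.
At 24.2°: h = 0.9121, k = 1.096; principal scales a = 1.096, b = 0.9121.
sin(ω/2) = (a − b)/(a + b) = 0.1842/2.008 = 0.09173, so ω = 2 arcsin(0.09173) ≈ 10.5°.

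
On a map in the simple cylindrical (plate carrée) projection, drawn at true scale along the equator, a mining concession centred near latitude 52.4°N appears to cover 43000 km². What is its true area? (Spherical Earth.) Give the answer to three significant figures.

26200 km²

In the plate carrée (x = Rλ, y = Rφ), meridians are true-scale (h = 1) and parallels are stretched by k = sec φ.
Areal scale = h·k = 1 × sec φ; at 52.4°, h = 1.000, k = 1.639, so h·k = 1.639.
True area = apparent / (areal scale) = 43000 / 1.639 ≈ 26200 km².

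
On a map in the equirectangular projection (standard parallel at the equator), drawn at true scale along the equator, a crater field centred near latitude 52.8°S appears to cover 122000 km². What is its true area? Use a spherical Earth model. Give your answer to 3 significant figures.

In the plate carrée (x = Rλ, y = Rφ), meridians are true-scale (h = 1) and parallels are stretched by k = sec φ.
Areal scale = h·k = 1 × sec φ; at 52.8°, h = 1.000, k = 1.654, so h·k = 1.654.
True area = apparent / (areal scale) = 122000 / 1.654 ≈ 73800 km².

73800 km²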